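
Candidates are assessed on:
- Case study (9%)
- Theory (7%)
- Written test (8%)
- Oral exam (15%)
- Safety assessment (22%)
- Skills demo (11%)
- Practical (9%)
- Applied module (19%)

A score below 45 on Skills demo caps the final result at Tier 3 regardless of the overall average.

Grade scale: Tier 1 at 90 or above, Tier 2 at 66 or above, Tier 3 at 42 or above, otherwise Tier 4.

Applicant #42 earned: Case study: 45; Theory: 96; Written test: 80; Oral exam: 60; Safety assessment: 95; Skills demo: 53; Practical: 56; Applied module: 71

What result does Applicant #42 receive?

Tier 2

Skills demo score 53 ≥ 45: minimum met.
Weighted total:
  Case study 45 × 0.09 = 4.05
  Theory 96 × 0.07 = 6.72
  Written test 80 × 0.08 = 6.4
  Oral exam 60 × 0.15 = 9
  Safety assessment 95 × 0.22 = 20.9
  Skills demo 53 × 0.11 = 5.83
  Practical 56 × 0.09 = 5.04
  Applied module 71 × 0.19 = 13.49
Sum = 71.43
71.43 is ≥ 66 and < 90 → Tier 2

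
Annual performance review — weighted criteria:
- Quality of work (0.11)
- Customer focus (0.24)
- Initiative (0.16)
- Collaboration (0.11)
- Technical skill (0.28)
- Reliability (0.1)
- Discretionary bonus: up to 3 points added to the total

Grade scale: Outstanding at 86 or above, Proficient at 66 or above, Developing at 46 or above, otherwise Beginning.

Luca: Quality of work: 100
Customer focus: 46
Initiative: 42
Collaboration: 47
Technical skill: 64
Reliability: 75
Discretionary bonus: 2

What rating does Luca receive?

Developing

Weighted total:
  Quality of work 100 × 0.11 = 11
  Customer focus 46 × 0.24 = 11.04
  Initiative 42 × 0.16 = 6.72
  Collaboration 47 × 0.11 = 5.17
  Technical skill 64 × 0.28 = 17.92
  Reliability 75 × 0.1 = 7.5
Sum = 59.35
Discretionary bonus: 59.35 + 2 = 61.35
61.35 is ≥ 46 and < 66 → Developing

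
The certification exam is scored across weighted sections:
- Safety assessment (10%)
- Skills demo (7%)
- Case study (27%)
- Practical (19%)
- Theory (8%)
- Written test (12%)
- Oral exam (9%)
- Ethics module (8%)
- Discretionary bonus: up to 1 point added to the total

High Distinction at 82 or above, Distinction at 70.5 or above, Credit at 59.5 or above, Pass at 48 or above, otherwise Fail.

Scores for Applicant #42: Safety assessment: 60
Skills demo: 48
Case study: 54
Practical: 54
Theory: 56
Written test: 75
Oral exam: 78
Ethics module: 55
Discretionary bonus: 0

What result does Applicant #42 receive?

Weighted total:
  Safety assessment 60 × 0.1 = 6
  Skills demo 48 × 0.07 = 3.36
  Case study 54 × 0.27 = 14.58
  Practical 54 × 0.19 = 10.26
  Theory 56 × 0.08 = 4.48
  Written test 75 × 0.12 = 9
  Oral exam 78 × 0.09 = 7.02
  Ethics module 55 × 0.08 = 4.4
Sum = 59.1
Discretionary bonus: 59.1 + 0 = 59.1
59.1 is ≥ 48 and < 59.5 → Pass

Pass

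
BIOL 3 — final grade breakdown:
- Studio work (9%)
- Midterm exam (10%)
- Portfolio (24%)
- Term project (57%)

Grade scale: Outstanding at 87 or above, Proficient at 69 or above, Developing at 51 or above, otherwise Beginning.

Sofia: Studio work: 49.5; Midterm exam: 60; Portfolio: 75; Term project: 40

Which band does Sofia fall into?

Developing

Weighted total:
  Studio work 49.5 × 0.09 = 4.455
  Midterm exam 60 × 0.1 = 6
  Portfolio 75 × 0.24 = 18
  Term project 40 × 0.57 = 22.8
Sum = 51.255
51.255 is ≥ 51 and < 69 → Developing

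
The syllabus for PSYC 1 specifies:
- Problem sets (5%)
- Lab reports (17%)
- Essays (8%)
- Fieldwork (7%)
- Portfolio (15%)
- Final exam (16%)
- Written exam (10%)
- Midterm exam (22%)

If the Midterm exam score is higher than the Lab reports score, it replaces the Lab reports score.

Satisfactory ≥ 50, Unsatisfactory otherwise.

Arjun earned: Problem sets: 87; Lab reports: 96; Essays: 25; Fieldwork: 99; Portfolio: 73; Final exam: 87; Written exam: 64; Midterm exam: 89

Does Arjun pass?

Midterm exam (89) ≤ Lab reports (96), so Lab reports stays at 96.
Weighted total:
  Problem sets 87 × 0.05 = 4.35
  Lab reports 96 × 0.17 = 16.32
  Essays 25 × 0.08 = 2
  Fieldwork 99 × 0.07 = 6.93
  Portfolio 73 × 0.15 = 10.95
  Final exam 87 × 0.16 = 13.92
  Written exam 64 × 0.1 = 6.4
  Midterm exam 89 × 0.22 = 19.58
Sum = 80.45
80.45 ≥ 50 → Satisfactory

Satisfactory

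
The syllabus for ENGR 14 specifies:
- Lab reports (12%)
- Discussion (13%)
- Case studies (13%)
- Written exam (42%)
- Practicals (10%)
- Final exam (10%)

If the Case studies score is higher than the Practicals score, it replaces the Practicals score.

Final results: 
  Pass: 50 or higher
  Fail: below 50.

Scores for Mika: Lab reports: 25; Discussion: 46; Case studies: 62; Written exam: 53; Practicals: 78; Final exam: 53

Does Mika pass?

Pass

Case studies (62) ≤ Practicals (78), so Practicals stays at 78.
Weighted total:
  Lab reports 25 × 0.12 = 3
  Discussion 46 × 0.13 = 5.98
  Case studies 62 × 0.13 = 8.06
  Written exam 53 × 0.42 = 22.26
  Practicals 78 × 0.1 = 7.8
  Final exam 53 × 0.1 = 5.3
Sum = 52.4
52.4 ≥ 50 → Pass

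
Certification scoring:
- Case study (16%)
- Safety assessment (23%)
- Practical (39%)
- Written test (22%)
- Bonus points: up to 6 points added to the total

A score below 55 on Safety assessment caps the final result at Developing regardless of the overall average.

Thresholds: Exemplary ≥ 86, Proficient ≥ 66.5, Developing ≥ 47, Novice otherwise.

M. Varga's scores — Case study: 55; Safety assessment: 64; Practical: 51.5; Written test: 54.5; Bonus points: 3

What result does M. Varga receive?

Developing

Safety assessment score 64 ≥ 55: minimum met.
Weighted total:
  Case study 55 × 0.16 = 8.8
  Safety assessment 64 × 0.23 = 14.72
  Practical 51.5 × 0.39 = 20.085
  Written test 54.5 × 0.22 = 11.99
Sum = 55.595
Bonus points: 55.595 + 3 = 58.595
58.595 is ≥ 47 and < 66.5 → Developing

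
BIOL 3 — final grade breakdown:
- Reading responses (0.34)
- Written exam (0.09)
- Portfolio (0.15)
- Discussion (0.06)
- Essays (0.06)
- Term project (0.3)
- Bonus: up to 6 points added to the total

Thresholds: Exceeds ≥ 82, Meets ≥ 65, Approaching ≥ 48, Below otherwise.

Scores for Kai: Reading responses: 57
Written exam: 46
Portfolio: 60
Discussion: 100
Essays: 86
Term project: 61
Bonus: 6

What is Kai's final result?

Meets

Weighted total:
  Reading responses 57 × 0.34 = 19.38
  Written exam 46 × 0.09 = 4.14
  Portfolio 60 × 0.15 = 9
  Discussion 100 × 0.06 = 6
  Essays 86 × 0.06 = 5.16
  Term project 61 × 0.3 = 18.3
Sum = 61.98
Bonus: 61.98 + 6 = 67.98
67.98 is ≥ 65 and < 82 → Meets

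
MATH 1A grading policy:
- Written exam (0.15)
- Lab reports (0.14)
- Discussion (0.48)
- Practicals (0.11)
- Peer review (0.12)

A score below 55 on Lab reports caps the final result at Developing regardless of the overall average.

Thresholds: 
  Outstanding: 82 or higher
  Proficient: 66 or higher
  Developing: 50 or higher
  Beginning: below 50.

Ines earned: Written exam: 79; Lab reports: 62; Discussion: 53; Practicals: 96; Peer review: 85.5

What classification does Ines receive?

Proficient

Lab reports score 62 ≥ 55: minimum met.
Weighted total:
  Written exam 79 × 0.15 = 11.85
  Lab reports 62 × 0.14 = 8.68
  Discussion 53 × 0.48 = 25.44
  Practicals 96 × 0.11 = 10.56
  Peer review 85.5 × 0.12 = 10.26
Sum = 66.79
66.79 is ≥ 66 and < 82 → Proficient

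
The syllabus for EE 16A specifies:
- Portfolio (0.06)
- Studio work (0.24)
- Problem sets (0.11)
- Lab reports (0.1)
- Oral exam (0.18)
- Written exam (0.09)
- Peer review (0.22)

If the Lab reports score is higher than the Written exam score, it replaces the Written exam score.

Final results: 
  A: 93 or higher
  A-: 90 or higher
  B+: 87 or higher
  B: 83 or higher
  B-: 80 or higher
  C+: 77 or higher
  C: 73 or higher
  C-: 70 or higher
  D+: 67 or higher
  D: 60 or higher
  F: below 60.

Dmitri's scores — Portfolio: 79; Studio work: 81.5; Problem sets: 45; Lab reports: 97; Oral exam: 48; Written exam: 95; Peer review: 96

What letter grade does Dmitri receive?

C+

Lab reports (97) > Written exam (95), so Written exam counts as 97.
Weighted total:
  Portfolio 79 × 0.06 = 4.74
  Studio work 81.5 × 0.24 = 19.56
  Problem sets 45 × 0.11 = 4.95
  Lab reports 97 × 0.1 = 9.7
  Oral exam 48 × 0.18 = 8.64
  Written exam 97 × 0.09 = 8.73
  Peer review 96 × 0.22 = 21.12
Sum = 77.44
77.44 is ≥ 77 and < 80 → C+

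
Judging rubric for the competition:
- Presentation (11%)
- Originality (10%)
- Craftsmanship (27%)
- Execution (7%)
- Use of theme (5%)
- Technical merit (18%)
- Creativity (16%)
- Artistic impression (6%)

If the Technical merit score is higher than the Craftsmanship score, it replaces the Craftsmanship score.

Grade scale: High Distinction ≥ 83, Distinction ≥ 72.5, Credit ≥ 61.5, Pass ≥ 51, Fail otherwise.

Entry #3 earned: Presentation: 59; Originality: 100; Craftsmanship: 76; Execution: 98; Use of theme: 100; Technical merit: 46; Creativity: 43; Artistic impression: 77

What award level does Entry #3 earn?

Credit

Technical merit (46) ≤ Craftsmanship (76), so Craftsmanship stays at 76.
Weighted total:
  Presentation 59 × 0.11 = 6.49
  Originality 100 × 0.1 = 10
  Craftsmanship 76 × 0.27 = 20.52
  Execution 98 × 0.07 = 6.86
  Use of theme 100 × 0.05 = 5
  Technical merit 46 × 0.18 = 8.28
  Creativity 43 × 0.16 = 6.88
  Artistic impression 77 × 0.06 = 4.62
Sum = 68.65
68.65 is ≥ 61.5 and < 72.5 → Credit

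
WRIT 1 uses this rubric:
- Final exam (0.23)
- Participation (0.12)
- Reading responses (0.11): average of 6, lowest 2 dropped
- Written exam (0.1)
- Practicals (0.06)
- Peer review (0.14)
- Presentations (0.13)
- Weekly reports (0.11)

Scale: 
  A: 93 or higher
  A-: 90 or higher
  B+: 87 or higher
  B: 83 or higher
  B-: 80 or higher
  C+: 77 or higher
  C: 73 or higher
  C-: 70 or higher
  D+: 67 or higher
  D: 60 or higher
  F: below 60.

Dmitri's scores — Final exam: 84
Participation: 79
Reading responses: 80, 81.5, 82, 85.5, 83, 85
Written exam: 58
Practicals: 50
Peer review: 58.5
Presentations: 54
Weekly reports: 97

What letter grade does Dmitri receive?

Reading responses: drop 80, 81.5 → average of remaining 4 = 335.5/4 = 83.875
Weighted total:
  Final exam 84 × 0.23 = 19.32
  Participation 79 × 0.12 = 9.48
  Reading responses 83.875 × 0.11 = 9.22625
  Written exam 58 × 0.1 = 5.8
  Practicals 50 × 0.06 = 3
  Peer review 58.5 × 0.14 = 8.19
  Presentations 54 × 0.13 = 7.02
  Weekly reports 97 × 0.11 = 10.67
Sum = 72.70625
72.70625 is ≥ 70 and < 73 → C-

C-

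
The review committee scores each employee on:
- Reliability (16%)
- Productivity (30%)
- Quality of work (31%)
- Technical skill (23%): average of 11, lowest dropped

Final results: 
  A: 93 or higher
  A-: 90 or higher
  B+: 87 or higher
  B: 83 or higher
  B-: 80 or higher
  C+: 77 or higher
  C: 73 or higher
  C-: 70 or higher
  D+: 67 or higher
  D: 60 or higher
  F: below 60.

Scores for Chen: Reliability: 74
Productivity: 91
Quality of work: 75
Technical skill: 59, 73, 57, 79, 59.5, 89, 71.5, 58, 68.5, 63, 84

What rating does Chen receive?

Technical skill: drop 57 → average of remaining 10 = 704.5/10 = 70.45
Weighted total:
  Reliability 74 × 0.16 = 11.84
  Productivity 91 × 0.3 = 27.3
  Quality of work 75 × 0.31 = 23.25
  Technical skill 70.45 × 0.23 = 16.2035
Sum = 78.5935
78.5935 is ≥ 77 and < 80 → C+

C+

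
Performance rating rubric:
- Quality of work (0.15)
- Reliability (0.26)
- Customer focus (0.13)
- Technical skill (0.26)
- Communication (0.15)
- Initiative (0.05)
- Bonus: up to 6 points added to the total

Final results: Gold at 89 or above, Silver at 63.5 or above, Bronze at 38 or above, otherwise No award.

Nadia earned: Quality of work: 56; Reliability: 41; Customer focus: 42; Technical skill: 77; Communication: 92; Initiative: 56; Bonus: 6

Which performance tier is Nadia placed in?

Weighted total:
  Quality of work 56 × 0.15 = 8.4
  Reliability 41 × 0.26 = 10.66
  Customer focus 42 × 0.13 = 5.46
  Technical skill 77 × 0.26 = 20.02
  Communication 92 × 0.15 = 13.8
  Initiative 56 × 0.05 = 2.8
Sum = 61.14
Bonus: 61.14 + 6 = 67.14
67.14 is ≥ 63.5 and < 89 → Silver

Silver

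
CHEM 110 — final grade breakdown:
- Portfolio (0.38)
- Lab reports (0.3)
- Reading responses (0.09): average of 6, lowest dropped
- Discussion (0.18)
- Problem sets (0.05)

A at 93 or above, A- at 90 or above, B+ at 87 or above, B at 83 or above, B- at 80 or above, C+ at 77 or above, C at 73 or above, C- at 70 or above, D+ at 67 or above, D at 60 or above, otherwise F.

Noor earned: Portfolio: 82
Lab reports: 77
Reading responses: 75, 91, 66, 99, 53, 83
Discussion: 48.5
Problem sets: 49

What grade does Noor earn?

Reading responses: drop 53 → average of remaining 5 = 414/5 = 82.8
Weighted total:
  Portfolio 82 × 0.38 = 31.16
  Lab reports 77 × 0.3 = 23.1
  Reading responses 82.8 × 0.09 = 7.452
  Discussion 48.5 × 0.18 = 8.73
  Problem sets 49 × 0.05 = 2.45
Sum = 72.892
72.892 is ≥ 70 and < 73 → C-

C-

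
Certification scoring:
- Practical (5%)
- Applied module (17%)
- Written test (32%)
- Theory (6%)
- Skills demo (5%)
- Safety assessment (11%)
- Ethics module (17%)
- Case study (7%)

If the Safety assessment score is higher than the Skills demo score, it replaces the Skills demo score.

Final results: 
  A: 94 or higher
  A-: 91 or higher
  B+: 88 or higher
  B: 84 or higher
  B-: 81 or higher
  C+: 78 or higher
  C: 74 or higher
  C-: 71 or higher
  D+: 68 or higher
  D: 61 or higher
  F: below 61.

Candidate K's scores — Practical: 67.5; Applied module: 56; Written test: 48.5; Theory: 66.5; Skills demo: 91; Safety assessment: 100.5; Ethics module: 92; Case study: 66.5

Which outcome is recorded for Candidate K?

Safety assessment (100.5) > Skills demo (91), so Skills demo counts as 100.5.
Weighted total:
  Practical 67.5 × 0.05 = 3.375
  Applied module 56 × 0.17 = 9.52
  Written test 48.5 × 0.32 = 15.52
  Theory 66.5 × 0.06 = 3.99
  Skills demo 100.5 × 0.05 = 5.025
  Safety assessment 100.5 × 0.11 = 11.055
  Ethics module 92 × 0.17 = 15.64
  Case study 66.5 × 0.07 = 4.655
Sum = 68.78
68.78 is ≥ 68 and < 71 → D+

D+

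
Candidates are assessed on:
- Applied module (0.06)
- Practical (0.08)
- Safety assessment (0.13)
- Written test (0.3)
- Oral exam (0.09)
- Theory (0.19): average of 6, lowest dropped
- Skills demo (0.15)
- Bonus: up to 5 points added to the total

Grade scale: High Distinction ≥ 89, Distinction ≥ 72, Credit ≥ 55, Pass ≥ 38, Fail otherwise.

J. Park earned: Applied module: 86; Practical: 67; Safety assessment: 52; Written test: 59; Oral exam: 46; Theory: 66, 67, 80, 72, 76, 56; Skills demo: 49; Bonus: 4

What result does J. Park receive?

Theory: drop 56 → average of remaining 5 = 361/5 = 72.2
Weighted total:
  Applied module 86 × 0.06 = 5.16
  Practical 67 × 0.08 = 5.36
  Safety assessment 52 × 0.13 = 6.76
  Written test 59 × 0.3 = 17.7
  Oral exam 46 × 0.09 = 4.14
  Theory 72.2 × 0.19 = 13.718
  Skills demo 49 × 0.15 = 7.35
Sum = 60.188
Bonus: 60.188 + 4 = 64.188
64.188 is ≥ 55 and < 72 → Credit

Credit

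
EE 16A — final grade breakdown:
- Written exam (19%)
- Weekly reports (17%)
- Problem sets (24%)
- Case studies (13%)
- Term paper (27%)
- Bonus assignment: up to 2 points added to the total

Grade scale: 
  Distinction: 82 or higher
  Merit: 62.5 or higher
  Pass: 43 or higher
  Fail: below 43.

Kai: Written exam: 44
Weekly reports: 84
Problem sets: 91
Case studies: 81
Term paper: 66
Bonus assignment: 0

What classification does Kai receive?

Weighted total:
  Written exam 44 × 0.19 = 8.36
  Weekly reports 84 × 0.17 = 14.28
  Problem sets 91 × 0.24 = 21.84
  Case studies 81 × 0.13 = 10.53
  Term paper 66 × 0.27 = 17.82
Sum = 72.83
Bonus assignment: 72.83 + 0 = 72.83
72.83 is ≥ 62.5 and < 82 → Merit

Merit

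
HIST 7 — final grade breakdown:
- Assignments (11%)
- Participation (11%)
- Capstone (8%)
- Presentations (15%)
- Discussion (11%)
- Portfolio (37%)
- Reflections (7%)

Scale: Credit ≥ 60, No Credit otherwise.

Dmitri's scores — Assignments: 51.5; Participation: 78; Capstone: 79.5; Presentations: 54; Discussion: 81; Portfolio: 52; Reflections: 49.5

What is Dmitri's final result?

Weighted total:
  Assignments 51.5 × 0.11 = 5.665
  Participation 78 × 0.11 = 8.58
  Capstone 79.5 × 0.08 = 6.36
  Presentations 54 × 0.15 = 8.1
  Discussion 81 × 0.11 = 8.91
  Portfolio 52 × 0.37 = 19.24
  Reflections 49.5 × 0.07 = 3.465
Sum = 60.32
60.32 ≥ 60 → Credit

Credit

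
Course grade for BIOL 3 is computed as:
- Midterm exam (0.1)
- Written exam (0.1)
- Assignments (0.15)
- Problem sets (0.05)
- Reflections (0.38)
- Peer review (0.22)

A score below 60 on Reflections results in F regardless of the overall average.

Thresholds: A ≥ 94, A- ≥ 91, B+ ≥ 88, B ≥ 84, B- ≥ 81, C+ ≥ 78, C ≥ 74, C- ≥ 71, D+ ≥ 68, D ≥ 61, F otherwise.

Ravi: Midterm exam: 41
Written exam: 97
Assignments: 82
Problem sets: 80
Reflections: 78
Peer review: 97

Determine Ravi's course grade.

Reflections score 78 ≥ 60: minimum met.
Weighted total:
  Midterm exam 41 × 0.1 = 4.1
  Written exam 97 × 0.1 = 9.7
  Assignments 82 × 0.15 = 12.3
  Problem sets 80 × 0.05 = 4
  Reflections 78 × 0.38 = 29.64
  Peer review 97 × 0.22 = 21.34
Sum = 81.08
81.08 is ≥ 81 and < 84 → B-

B-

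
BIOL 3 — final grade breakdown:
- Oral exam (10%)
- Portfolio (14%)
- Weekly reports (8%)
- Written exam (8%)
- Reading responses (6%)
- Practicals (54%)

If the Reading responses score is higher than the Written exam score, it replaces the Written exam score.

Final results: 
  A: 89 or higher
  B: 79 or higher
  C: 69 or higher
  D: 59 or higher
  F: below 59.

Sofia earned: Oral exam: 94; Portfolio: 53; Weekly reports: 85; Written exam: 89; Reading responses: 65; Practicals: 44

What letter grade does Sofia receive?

Reading responses (65) ≤ Written exam (89), so Written exam stays at 89.
Weighted total:
  Oral exam 94 × 0.1 = 9.4
  Portfolio 53 × 0.14 = 7.42
  Weekly reports 85 × 0.08 = 6.8
  Written exam 89 × 0.08 = 7.12
  Reading responses 65 × 0.06 = 3.9
  Practicals 44 × 0.54 = 23.76
Sum = 58.4
58.4 < 59 → F

F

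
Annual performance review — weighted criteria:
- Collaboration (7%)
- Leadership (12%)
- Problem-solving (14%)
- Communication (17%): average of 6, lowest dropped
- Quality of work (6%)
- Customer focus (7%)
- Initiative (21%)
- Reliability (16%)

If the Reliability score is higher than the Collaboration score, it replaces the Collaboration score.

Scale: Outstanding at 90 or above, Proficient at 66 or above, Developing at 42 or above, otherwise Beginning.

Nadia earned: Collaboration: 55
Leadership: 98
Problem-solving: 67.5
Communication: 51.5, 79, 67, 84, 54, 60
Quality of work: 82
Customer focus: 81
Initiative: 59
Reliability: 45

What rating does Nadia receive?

Communication: drop 51.5 → average of remaining 5 = 344/5 = 68.8
Reliability (45) ≤ Collaboration (55), so Collaboration stays at 55.
Weighted total:
  Collaboration 55 × 0.07 = 3.85
  Leadership 98 × 0.12 = 11.76
  Problem-solving 67.5 × 0.14 = 9.45
  Communication 68.8 × 0.17 = 11.696
  Quality of work 82 × 0.06 = 4.92
  Customer focus 81 × 0.07 = 5.67
  Initiative 59 × 0.21 = 12.39
  Reliability 45 × 0.16 = 7.2
Sum = 66.936
66.936 is ≥ 66 and < 90 → Proficient

Proficient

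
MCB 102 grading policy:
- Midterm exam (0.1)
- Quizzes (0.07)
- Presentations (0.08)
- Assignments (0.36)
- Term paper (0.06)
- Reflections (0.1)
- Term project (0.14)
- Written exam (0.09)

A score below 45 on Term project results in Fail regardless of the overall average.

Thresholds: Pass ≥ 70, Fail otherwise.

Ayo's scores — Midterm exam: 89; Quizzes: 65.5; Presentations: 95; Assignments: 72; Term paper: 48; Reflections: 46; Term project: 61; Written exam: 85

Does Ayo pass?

Term project score 61 ≥ 45: minimum met.
Weighted total:
  Midterm exam 89 × 0.1 = 8.9
  Quizzes 65.5 × 0.07 = 4.585
  Presentations 95 × 0.08 = 7.6
  Assignments 72 × 0.36 = 25.92
  Term paper 48 × 0.06 = 2.88
  Reflections 46 × 0.1 = 4.6
  Term project 61 × 0.14 = 8.54
  Written exam 85 × 0.09 = 7.65
Sum = 70.675
70.675 ≥ 70 → Pass

Pass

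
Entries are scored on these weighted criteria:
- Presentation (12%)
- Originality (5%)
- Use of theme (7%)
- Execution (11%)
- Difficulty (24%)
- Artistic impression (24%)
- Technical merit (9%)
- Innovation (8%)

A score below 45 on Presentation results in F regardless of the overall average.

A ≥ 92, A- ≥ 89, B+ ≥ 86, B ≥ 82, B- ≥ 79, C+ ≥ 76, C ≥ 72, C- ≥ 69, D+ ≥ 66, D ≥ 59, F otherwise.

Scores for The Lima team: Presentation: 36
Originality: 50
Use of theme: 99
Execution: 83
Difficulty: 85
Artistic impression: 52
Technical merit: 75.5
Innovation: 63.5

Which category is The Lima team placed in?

F

Presentation score 36 < 45: minimum not met.
Weighted total:
  Presentation 36 × 0.12 = 4.32
  Originality 50 × 0.05 = 2.5
  Use of theme 99 × 0.07 = 6.93
  Execution 83 × 0.11 = 9.13
  Difficulty 85 × 0.24 = 20.4
  Artistic impression 52 × 0.24 = 12.48
  Technical merit 75.5 × 0.09 = 6.795
  Innovation 63.5 × 0.08 = 5.08
Sum = 67.635
Because the Presentation minimum was not met, the result is F.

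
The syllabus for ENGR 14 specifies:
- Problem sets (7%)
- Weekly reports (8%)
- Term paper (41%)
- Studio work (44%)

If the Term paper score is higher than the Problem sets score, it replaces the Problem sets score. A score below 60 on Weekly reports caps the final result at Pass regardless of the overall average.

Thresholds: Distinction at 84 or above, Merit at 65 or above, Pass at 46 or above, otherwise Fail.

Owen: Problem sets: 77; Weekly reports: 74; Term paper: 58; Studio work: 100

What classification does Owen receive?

Merit

Term paper (58) ≤ Problem sets (77), so Problem sets stays at 77.
Weekly reports score 74 ≥ 60: minimum met.
Weighted total:
  Problem sets 77 × 0.07 = 5.39
  Weekly reports 74 × 0.08 = 5.92
  Term paper 58 × 0.41 = 23.78
  Studio work 100 × 0.44 = 44
Sum = 79.09
79.09 is ≥ 65 and < 84 → Merit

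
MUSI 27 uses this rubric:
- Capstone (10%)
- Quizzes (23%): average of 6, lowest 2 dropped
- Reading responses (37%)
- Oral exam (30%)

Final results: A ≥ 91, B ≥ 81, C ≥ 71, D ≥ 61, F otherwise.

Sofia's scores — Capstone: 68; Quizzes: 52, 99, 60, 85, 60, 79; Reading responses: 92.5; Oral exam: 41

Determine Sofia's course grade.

Quizzes: drop 52, 60 → average of remaining 4 = 323/4 = 80.75
Weighted total:
  Capstone 68 × 0.1 = 6.8
  Quizzes 80.75 × 0.23 = 18.5725
  Reading responses 92.5 × 0.37 = 34.225
  Oral exam 41 × 0.3 = 12.3
Sum = 71.8975
71.8975 is ≥ 71 and < 81 → C

C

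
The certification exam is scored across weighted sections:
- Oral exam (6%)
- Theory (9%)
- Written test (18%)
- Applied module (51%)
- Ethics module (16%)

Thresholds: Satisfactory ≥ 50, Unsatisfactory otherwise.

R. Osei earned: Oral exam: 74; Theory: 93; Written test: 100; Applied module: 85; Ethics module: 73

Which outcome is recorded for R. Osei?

Satisfactory

Weighted total:
  Oral exam 74 × 0.06 = 4.44
  Theory 93 × 0.09 = 8.37
  Written test 100 × 0.18 = 18
  Applied module 85 × 0.51 = 43.35
  Ethics module 73 × 0.16 = 11.68
Sum = 85.84
85.84 ≥ 50 → Satisfactory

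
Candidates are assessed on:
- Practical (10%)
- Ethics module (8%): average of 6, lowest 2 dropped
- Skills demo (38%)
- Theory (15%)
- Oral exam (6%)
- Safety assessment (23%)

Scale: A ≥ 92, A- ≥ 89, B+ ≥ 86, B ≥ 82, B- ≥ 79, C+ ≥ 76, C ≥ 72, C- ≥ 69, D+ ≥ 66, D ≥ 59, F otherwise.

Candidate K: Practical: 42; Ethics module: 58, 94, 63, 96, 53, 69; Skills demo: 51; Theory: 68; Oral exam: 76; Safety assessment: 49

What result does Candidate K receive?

Ethics module: drop 53, 58 → average of remaining 4 = 322/4 = 80.5
Weighted total:
  Practical 42 × 0.1 = 4.2
  Ethics module 80.5 × 0.08 = 6.44
  Skills demo 51 × 0.38 = 19.38
  Theory 68 × 0.15 = 10.2
  Oral exam 76 × 0.06 = 4.56
  Safety assessment 49 × 0.23 = 11.27
Sum = 56.05
56.05 < 59 → F

F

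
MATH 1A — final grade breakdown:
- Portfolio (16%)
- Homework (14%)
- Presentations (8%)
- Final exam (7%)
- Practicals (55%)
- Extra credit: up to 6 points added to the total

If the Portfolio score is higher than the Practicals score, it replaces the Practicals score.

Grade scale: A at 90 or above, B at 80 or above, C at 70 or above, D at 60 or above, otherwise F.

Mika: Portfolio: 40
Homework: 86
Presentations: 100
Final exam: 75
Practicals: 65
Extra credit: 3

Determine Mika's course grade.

C

Portfolio (40) ≤ Practicals (65), so Practicals stays at 65.
Weighted total:
  Portfolio 40 × 0.16 = 6.4
  Homework 86 × 0.14 = 12.04
  Presentations 100 × 0.08 = 8
  Final exam 75 × 0.07 = 5.25
  Practicals 65 × 0.55 = 35.75
Sum = 67.44
Extra credit: 67.44 + 3 = 70.44
70.44 is ≥ 70 and < 80 → C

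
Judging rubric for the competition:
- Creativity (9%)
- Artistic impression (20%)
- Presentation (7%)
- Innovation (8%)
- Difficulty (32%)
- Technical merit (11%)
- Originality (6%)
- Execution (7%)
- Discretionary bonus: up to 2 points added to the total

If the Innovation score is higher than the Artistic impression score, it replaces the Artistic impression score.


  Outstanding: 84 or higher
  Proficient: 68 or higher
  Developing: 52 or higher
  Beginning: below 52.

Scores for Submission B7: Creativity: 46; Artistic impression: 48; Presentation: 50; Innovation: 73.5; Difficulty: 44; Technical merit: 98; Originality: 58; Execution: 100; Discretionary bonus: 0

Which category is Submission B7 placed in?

Innovation (73.5) > Artistic impression (48), so Artistic impression counts as 73.5.
Weighted total:
  Creativity 46 × 0.09 = 4.14
  Artistic impression 73.5 × 0.2 = 14.7
  Presentation 50 × 0.07 = 3.5
  Innovation 73.5 × 0.08 = 5.88
  Difficulty 44 × 0.32 = 14.08
  Technical merit 98 × 0.11 = 10.78
  Originality 58 × 0.06 = 3.48
  Execution 100 × 0.07 = 7
Sum = 63.56
Discretionary bonus: 63.56 + 0 = 63.56
63.56 is ≥ 52 and < 68 → Developing

Developing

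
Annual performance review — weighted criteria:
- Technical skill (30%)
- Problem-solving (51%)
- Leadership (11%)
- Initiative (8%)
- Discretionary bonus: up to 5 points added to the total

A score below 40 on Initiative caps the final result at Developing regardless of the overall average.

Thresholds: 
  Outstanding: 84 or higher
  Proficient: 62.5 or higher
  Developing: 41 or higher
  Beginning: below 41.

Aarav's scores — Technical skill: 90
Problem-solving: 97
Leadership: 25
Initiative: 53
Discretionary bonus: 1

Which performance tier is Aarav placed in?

Initiative score 53 ≥ 40: minimum met.
Weighted total:
  Technical skill 90 × 0.3 = 27
  Problem-solving 97 × 0.51 = 49.47
  Leadership 25 × 0.11 = 2.75
  Initiative 53 × 0.08 = 4.24
Sum = 83.46
Discretionary bonus: 83.46 + 1 = 84.46
84.46 ≥ 84 → Outstanding

Outstanding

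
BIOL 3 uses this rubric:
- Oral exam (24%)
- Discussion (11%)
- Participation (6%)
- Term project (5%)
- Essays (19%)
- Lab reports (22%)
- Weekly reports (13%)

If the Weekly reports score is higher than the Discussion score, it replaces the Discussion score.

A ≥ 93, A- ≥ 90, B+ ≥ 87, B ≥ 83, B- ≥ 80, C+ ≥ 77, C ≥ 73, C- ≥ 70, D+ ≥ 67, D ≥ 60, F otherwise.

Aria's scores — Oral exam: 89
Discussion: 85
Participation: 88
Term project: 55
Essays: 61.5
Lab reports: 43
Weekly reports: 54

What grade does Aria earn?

Weekly reports (54) ≤ Discussion (85), so Discussion stays at 85.
Weighted total:
  Oral exam 89 × 0.24 = 21.36
  Discussion 85 × 0.11 = 9.35
  Participation 88 × 0.06 = 5.28
  Term project 55 × 0.05 = 2.75
  Essays 61.5 × 0.19 = 11.685
  Lab reports 43 × 0.22 = 9.46
  Weekly reports 54 × 0.13 = 7.02
Sum = 66.905
66.905 is ≥ 60 and < 67 → D

D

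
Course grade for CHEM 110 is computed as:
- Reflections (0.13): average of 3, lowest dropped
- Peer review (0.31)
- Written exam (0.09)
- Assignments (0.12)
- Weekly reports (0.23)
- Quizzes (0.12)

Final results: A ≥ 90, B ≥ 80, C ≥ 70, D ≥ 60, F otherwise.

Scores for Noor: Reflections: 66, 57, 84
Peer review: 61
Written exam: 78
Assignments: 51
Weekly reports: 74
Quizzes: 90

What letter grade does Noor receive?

D

Reflections: drop 57 → average of remaining 2 = 150/2 = 75
Weighted total:
  Reflections 75 × 0.13 = 9.75
  Peer review 61 × 0.31 = 18.91
  Written exam 78 × 0.09 = 7.02
  Assignments 51 × 0.12 = 6.12
  Weekly reports 74 × 0.23 = 17.02
  Quizzes 90 × 0.12 = 10.8
Sum = 69.62
69.62 is ≥ 60 and < 70 → D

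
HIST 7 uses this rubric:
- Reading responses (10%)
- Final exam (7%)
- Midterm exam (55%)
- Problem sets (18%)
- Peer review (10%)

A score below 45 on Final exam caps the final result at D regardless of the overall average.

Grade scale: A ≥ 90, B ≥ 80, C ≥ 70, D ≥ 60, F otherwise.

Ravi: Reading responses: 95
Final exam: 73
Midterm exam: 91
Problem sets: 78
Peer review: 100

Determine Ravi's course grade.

B

Final exam score 73 ≥ 45: minimum met.
Weighted total:
  Reading responses 95 × 0.1 = 9.5
  Final exam 73 × 0.07 = 5.11
  Midterm exam 91 × 0.55 = 50.05
  Problem sets 78 × 0.18 = 14.04
  Peer review 100 × 0.1 = 10
Sum = 88.7
88.7 is ≥ 80 and < 90 → B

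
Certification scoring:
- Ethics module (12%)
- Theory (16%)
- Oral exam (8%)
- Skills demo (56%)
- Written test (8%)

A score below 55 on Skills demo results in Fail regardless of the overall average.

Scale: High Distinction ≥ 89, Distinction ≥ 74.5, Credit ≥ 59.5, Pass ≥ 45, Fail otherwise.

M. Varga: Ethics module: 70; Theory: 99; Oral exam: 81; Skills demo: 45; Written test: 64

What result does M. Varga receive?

Skills demo score 45 < 55: minimum not met.
Weighted total:
  Ethics module 70 × 0.12 = 8.4
  Theory 99 × 0.16 = 15.84
  Oral exam 81 × 0.08 = 6.48
  Skills demo 45 × 0.56 = 25.2
  Written test 64 × 0.08 = 5.12
Sum = 61.04
Because the Skills demo minimum was not met, the result is Fail.

Fail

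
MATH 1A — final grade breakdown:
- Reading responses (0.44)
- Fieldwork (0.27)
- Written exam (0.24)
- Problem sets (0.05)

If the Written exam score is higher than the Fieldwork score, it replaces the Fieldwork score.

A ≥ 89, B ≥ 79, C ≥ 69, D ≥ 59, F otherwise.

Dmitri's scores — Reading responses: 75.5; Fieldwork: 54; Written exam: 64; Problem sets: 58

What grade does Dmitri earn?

D

Written exam (64) > Fieldwork (54), so Fieldwork counts as 64.
Weighted total:
  Reading responses 75.5 × 0.44 = 33.22
  Fieldwork 64 × 0.27 = 17.28
  Written exam 64 × 0.24 = 15.36
  Problem sets 58 × 0.05 = 2.9
Sum = 68.76
68.76 is ≥ 59 and < 69 → D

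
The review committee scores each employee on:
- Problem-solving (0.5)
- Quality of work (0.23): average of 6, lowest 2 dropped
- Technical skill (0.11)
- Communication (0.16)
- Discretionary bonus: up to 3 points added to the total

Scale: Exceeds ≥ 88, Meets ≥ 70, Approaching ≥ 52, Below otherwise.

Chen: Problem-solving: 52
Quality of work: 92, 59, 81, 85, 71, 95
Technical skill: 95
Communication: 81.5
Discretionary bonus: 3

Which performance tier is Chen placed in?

Quality of work: drop 59, 71 → average of remaining 4 = 353/4 = 88.25
Weighted total:
  Problem-solving 52 × 0.5 = 26
  Quality of work 88.25 × 0.23 = 20.2975
  Technical skill 95 × 0.11 = 10.45
  Communication 81.5 × 0.16 = 13.04
Sum = 69.7875
Discretionary bonus: 69.7875 + 3 = 72.7875
72.7875 is ≥ 70 and < 88 → Meets

Meets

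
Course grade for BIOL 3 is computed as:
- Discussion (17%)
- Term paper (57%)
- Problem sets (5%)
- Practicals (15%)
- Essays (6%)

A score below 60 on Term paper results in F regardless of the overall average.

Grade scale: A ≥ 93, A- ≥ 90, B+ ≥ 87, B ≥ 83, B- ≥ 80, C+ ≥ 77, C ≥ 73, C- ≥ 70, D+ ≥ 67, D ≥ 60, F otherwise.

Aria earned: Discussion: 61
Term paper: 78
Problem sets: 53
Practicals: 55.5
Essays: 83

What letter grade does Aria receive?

Term paper score 78 ≥ 60: minimum met.
Weighted total:
  Discussion 61 × 0.17 = 10.37
  Term paper 78 × 0.57 = 44.46
  Problem sets 53 × 0.05 = 2.65
  Practicals 55.5 × 0.15 = 8.325
  Essays 83 × 0.06 = 4.98
Sum = 70.785
70.785 is ≥ 70 and < 73 → C-

C-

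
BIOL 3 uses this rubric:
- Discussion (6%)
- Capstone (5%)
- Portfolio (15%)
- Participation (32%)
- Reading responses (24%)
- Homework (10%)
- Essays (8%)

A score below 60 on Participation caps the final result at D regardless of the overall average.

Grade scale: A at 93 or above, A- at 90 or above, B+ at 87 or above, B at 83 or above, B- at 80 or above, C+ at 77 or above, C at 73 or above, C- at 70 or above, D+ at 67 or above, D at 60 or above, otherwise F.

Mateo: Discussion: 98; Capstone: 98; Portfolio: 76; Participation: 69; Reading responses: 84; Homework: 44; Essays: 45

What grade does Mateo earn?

Participation score 69 ≥ 60: minimum met.
Weighted total:
  Discussion 98 × 0.06 = 5.88
  Capstone 98 × 0.05 = 4.9
  Portfolio 76 × 0.15 = 11.4
  Participation 69 × 0.32 = 22.08
  Reading responses 84 × 0.24 = 20.16
  Homework 44 × 0.1 = 4.4
  Essays 45 × 0.08 = 3.6
Sum = 72.42
72.42 is ≥ 70 and < 73 → C-

C-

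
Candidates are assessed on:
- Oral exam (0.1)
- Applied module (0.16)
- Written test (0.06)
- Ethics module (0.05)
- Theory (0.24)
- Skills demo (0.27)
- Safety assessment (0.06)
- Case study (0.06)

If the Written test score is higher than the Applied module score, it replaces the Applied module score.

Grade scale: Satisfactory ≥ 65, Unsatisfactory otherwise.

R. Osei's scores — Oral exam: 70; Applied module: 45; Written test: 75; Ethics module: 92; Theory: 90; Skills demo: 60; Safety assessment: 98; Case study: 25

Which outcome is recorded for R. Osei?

Satisfactory

Written test (75) > Applied module (45), so Applied module counts as 75.
Weighted total:
  Oral exam 70 × 0.1 = 7
  Applied module 75 × 0.16 = 12
  Written test 75 × 0.06 = 4.5
  Ethics module 92 × 0.05 = 4.6
  Theory 90 × 0.24 = 21.6
  Skills demo 60 × 0.27 = 16.2
  Safety assessment 98 × 0.06 = 5.88
  Case study 25 × 0.06 = 1.5
Sum = 73.28
73.28 ≥ 65 → Satisfactory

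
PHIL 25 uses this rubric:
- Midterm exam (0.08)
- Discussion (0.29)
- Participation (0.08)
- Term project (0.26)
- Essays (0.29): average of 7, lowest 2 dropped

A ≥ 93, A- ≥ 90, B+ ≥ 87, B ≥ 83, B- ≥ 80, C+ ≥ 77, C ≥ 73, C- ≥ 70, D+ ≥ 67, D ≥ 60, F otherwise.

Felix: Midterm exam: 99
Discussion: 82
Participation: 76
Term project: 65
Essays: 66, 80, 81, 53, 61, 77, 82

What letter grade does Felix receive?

C+

Essays: drop 53, 61 → average of remaining 5 = 386/5 = 77.2
Weighted total:
  Midterm exam 99 × 0.08 = 7.92
  Discussion 82 × 0.29 = 23.78
  Participation 76 × 0.08 = 6.08
  Term project 65 × 0.26 = 16.9
  Essays 77.2 × 0.29 = 22.388
Sum = 77.068
77.068 is ≥ 77 and < 80 → C+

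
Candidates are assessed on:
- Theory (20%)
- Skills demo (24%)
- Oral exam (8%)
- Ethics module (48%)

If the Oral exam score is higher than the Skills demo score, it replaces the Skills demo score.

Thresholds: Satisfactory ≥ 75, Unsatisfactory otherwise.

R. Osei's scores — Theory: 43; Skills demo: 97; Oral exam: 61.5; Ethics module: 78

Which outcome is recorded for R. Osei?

Oral exam (61.5) ≤ Skills demo (97), so Skills demo stays at 97.
Weighted total:
  Theory 43 × 0.2 = 8.6
  Skills demo 97 × 0.24 = 23.28
  Oral exam 61.5 × 0.08 = 4.92
  Ethics module 78 × 0.48 = 37.44
Sum = 74.24
74.24 < 75 → Unsatisfactory

Unsatisfactory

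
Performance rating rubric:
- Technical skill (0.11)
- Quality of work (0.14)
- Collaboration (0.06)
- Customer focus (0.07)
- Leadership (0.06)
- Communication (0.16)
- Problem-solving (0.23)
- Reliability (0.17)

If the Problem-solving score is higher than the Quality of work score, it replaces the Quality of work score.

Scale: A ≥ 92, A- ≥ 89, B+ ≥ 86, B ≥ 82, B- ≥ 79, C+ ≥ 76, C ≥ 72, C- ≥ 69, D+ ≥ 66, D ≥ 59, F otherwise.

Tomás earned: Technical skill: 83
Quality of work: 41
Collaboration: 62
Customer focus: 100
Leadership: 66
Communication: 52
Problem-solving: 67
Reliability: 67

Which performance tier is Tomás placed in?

Problem-solving (67) > Quality of work (41), so Quality of work counts as 67.
Weighted total:
  Technical skill 83 × 0.11 = 9.13
  Quality of work 67 × 0.14 = 9.38
  Collaboration 62 × 0.06 = 3.72
  Customer focus 100 × 0.07 = 7
  Leadership 66 × 0.06 = 3.96
  Communication 52 × 0.16 = 8.32
  Problem-solving 67 × 0.23 = 15.41
  Reliability 67 × 0.17 = 11.39
Sum = 68.31
68.31 is ≥ 66 and < 69 → D+

D+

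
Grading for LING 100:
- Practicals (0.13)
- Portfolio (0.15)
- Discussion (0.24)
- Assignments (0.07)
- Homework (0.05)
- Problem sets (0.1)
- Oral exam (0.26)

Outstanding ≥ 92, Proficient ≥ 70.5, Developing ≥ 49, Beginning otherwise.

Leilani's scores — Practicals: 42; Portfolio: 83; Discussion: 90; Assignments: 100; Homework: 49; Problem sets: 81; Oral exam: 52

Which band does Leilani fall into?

Proficient

Weighted total:
  Practicals 42 × 0.13 = 5.46
  Portfolio 83 × 0.15 = 12.45
  Discussion 90 × 0.24 = 21.6
  Assignments 100 × 0.07 = 7
  Homework 49 × 0.05 = 2.45
  Problem sets 81 × 0.1 = 8.1
  Oral exam 52 × 0.26 = 13.52
Sum = 70.58
70.58 is ≥ 70.5 and < 92 → Proficient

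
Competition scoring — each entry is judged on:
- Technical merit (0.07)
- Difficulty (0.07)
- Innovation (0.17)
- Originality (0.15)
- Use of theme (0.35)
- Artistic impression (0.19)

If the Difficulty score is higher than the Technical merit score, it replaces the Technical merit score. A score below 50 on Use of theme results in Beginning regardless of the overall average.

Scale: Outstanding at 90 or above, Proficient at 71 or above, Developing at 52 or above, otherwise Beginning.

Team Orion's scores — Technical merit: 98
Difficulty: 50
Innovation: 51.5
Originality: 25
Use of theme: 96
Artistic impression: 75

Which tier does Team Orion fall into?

Difficulty (50) ≤ Technical merit (98), so Technical merit stays at 98.
Use of theme score 96 ≥ 50: minimum met.
Weighted total:
  Technical merit 98 × 0.07 = 6.86
  Difficulty 50 × 0.07 = 3.5
  Innovation 51.5 × 0.17 = 8.755
  Originality 25 × 0.15 = 3.75
  Use of theme 96 × 0.35 = 33.6
  Artistic impression 75 × 0.19 = 14.25
Sum = 70.715
70.715 is ≥ 52 and < 71 → Developing

Developing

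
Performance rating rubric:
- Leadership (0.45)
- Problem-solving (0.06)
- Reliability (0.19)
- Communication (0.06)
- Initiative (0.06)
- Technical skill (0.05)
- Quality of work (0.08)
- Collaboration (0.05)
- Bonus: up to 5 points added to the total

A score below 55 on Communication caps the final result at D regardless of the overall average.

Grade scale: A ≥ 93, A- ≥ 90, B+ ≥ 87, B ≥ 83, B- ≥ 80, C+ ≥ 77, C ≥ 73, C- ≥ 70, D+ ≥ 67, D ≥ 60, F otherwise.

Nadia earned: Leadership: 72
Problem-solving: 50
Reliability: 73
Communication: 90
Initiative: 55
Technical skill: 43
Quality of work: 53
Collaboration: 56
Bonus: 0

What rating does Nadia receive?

Communication score 90 ≥ 55: minimum met.
Weighted total:
  Leadership 72 × 0.45 = 32.4
  Problem-solving 50 × 0.06 = 3
  Reliability 73 × 0.19 = 13.87
  Communication 90 × 0.06 = 5.4
  Initiative 55 × 0.06 = 3.3
  Technical skill 43 × 0.05 = 2.15
  Quality of work 53 × 0.08 = 4.24
  Collaboration 56 × 0.05 = 2.8
Sum = 67.16
Bonus: 67.16 + 0 = 67.16
67.16 is ≥ 67 and < 70 → D+

D+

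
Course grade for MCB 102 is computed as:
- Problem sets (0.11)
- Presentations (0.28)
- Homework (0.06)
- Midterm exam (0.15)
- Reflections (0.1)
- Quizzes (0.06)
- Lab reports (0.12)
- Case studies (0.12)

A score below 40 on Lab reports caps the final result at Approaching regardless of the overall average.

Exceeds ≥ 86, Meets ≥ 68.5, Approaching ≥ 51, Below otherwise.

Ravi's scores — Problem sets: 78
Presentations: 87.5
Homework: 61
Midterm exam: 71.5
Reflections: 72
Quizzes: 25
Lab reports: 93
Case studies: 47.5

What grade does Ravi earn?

Lab reports score 93 ≥ 40: minimum met.
Weighted total:
  Problem sets 78 × 0.11 = 8.58
  Presentations 87.5 × 0.28 = 24.5
  Homework 61 × 0.06 = 3.66
  Midterm exam 71.5 × 0.15 = 10.725
  Reflections 72 × 0.1 = 7.2
  Quizzes 25 × 0.06 = 1.5
  Lab reports 93 × 0.12 = 11.16
  Case studies 47.5 × 0.12 = 5.7
Sum = 73.025
73.025 is ≥ 68.5 and < 86 → Meets

Meets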